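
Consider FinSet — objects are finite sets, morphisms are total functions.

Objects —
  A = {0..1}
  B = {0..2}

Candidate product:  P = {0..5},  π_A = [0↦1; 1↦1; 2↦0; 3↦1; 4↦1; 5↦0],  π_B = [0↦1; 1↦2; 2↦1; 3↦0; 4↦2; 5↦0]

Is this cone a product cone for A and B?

Answer: NOT A VALID PRODUCT — duplicate pair at indices 4,1

Derivation:
|A|·|B| = 2·3 = 6;  |P| = 6
Check the pairing map k ↦ (π_A(k), π_B(k)):
  0 ↦ (1,1)
  1 ↦ (1,2)
  2 ↦ (0,1)
  3 ↦ (1,0)
  4 ↦ (1,2)  ✗ repeats pair of k=1
  5 ↦ (0,0)
distinct pairs in image: 5 / 6 needed
  → (1,2) hit at k=1 and k=4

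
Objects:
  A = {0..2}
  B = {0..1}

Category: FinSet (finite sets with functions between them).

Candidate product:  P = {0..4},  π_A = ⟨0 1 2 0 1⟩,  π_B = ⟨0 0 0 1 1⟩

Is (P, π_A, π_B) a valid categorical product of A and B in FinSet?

Answer: NOT A VALID PRODUCT — |P|=5 ≠ |A|·|B|=6

Derivation:
|A|·|B| = 3·2 = 6;  |P| = 5
  → cardinalities differ; no bijection possible.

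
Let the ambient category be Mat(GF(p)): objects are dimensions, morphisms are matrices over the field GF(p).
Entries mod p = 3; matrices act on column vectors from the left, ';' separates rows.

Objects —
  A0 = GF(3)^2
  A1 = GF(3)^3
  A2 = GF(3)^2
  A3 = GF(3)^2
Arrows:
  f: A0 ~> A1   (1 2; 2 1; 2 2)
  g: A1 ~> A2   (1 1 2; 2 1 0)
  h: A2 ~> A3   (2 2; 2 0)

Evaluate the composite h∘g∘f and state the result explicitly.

Answer: (1 0; 2 2)

Derivation:
  e0=⟨1,0⟩ f~>⟨1,2,2⟩ g~>⟨1,1⟩ h~>⟨1,2⟩
  e1=⟨0,1⟩ f~>⟨2,1,2⟩ g~>⟨1,2⟩ h~>⟨0,2⟩
⟦path⟧: (1 0; 2 2)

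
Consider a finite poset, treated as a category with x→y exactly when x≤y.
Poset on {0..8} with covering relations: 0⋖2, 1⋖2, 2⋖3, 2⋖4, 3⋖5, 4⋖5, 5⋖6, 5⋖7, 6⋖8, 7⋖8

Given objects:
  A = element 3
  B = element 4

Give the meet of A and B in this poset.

Common predecessors of 3,4: {0,1,2}
  0 ⊑ 2
  1 ⊑ 2
  2 ⊑ 2
glb = 2

Answer: A∧B = 2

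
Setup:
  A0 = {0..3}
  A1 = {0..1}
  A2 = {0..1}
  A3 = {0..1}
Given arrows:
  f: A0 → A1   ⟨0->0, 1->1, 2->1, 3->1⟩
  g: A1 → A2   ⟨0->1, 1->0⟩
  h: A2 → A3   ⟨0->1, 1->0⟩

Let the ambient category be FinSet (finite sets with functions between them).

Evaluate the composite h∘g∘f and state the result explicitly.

Answer: ⟨0->0, 1->1, 2->1, 3->1⟩

Work:
  0 f→0 g→1 h→0
  1 f→1 g→0 h→1
  2 f→1 g→0 h→1
  3 f→1 g→0 h→1
result: ⟨0->0, 1->1, 2->1, 3->1⟩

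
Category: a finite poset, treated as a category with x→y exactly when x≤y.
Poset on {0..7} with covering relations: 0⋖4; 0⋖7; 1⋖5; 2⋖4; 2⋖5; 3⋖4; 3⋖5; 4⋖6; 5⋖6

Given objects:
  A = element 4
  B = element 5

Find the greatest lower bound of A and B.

Common predecessors of 4,5: {2,3}
  maximal lower bounds 2 and 3 are incomparable: neither 2≤3 nor 3≤2
→ no greatest lower bound exists

Answer: NO MEET EXISTS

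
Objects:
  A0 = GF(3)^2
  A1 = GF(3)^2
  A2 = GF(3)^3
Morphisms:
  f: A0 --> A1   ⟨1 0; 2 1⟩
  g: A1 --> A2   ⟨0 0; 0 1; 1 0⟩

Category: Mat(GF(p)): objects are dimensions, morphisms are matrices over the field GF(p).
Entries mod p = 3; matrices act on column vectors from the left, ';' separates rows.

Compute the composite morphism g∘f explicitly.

Answer: ⟨0 0; 2 1; 1 0⟩

Work:
  e0=⟨1,0⟩ f-->⟨1,2⟩ g-->⟨0,2,1⟩
  e1=⟨0,1⟩ f-->⟨0,1⟩ g-->⟨0,1,0⟩
result: ⟨0 0; 2 1; 1 0⟩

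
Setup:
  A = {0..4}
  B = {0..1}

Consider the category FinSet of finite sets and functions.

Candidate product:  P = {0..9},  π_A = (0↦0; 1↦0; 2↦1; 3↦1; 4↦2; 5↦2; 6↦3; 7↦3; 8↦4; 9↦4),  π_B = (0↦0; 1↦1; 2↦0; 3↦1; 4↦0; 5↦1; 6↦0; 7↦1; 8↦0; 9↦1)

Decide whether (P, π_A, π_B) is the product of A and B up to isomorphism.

|A|·|B| = 5·2 = 10;  |P| = 10
Check the pairing map k ↦ (π_A(k), π_B(k)):
  0 ↦ (0,0)
  1 ↦ (0,1)
  2 ↦ (1,0)
  3 ↦ (1,1)
  4 ↦ (2,0)
  5 ↦ (2,1)
  6 ↦ (3,0)
  7 ↦ (3,1)
  8 ↦ (4,0)
  9 ↦ (4,1)
distinct pairs in image: 10 / 10 needed
  → bijection onto A×B; projections well-typed.

Answer: VALID PRODUCT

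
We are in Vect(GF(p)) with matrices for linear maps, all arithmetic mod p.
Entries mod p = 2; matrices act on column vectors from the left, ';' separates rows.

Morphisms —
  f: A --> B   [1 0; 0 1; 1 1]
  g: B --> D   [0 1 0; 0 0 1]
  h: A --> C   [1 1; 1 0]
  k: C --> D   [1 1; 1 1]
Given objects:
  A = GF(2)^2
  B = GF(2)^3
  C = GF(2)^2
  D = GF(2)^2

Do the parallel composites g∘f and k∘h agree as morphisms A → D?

Path 1 = f;g:
  e0=(1,0) f-->(1,0,1) g-->(0,1)
  e1=(0,1) f-->(0,1,1) g-->(1,1)
  ⟦path⟧₁ = [0 1; 1 1]
Path 2 = h;k:
  e0=(1,0) h-->(1,1) k-->(0,0)
  e1=(0,1) h-->(1,0) k-->(1,1)
  ⟦path⟧₂ = [0 1; 0 1]
Equal? differ; not commutative

Answer: DOES NOT COMMUTE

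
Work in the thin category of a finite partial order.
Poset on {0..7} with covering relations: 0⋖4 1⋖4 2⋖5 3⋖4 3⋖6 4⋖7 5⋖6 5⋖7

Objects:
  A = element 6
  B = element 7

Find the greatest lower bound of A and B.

Lower bounds of A=6 and B=7: {2,3,5}
  maximal lower bounds 3 and 5 are incomparable: neither 3≤5 nor 5≤3
→ no greatest lower bound exists

Answer: NO MEET EXISTS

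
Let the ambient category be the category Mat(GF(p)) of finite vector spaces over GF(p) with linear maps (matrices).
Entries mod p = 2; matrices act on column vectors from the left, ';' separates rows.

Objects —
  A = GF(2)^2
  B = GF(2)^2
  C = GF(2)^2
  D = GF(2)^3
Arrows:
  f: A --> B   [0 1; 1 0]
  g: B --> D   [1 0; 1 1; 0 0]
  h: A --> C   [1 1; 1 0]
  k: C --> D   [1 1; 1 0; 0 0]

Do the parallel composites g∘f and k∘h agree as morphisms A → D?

Answer: COMMUTES

Work:
1) trace f;g:
  e0=(1,0) f-->(0,1) g-->(0,1,0)
  e1=(0,1) f-->(1,0) g-->(1,1,0)
  ⟦path⟧₁ = [0 1; 1 1; 0 0]
2) trace h;k:
  e0=(1,0) h-->(1,1) k-->(0,1,0)
  e1=(0,1) h-->(1,0) k-->(1,1,0)
  ⟦path⟧₂ = [0 1; 1 1; 0 0]
Equal? YES — commutes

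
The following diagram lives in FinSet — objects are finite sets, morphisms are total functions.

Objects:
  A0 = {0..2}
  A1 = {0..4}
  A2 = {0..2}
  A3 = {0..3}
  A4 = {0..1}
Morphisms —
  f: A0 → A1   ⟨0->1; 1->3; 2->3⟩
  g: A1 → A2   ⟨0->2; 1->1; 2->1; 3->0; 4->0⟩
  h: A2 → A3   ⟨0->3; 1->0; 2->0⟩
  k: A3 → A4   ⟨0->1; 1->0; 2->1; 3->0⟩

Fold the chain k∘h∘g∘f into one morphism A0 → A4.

  0 f→1 g→1 h→0 k→1
  1 f→3 g→0 h→3 k→0
  2 f→3 g→0 h→3 k→0
⟦path⟧: ⟨0->1; 1->0; 2->0⟩

Answer: ⟨0->1; 1->0; 2->0⟩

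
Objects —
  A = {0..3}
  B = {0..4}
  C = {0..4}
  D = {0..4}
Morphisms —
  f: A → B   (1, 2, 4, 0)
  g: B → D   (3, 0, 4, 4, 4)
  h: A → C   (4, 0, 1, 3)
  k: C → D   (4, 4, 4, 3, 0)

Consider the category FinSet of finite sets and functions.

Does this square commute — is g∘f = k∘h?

1) trace f;g:
  0 f→1 g→0
  1 f→2 g→4
  2 f→4 g→4
  3 f→0 g→3
  composite₁ = (0, 4, 4, 3)
2) trace h;k:
  0 h→4 k→0
  1 h→0 k→4
  2 h→1 k→4
  3 h→3 k→3
  composite₂ = (0, 4, 4, 3)
Equal? same morphism ✓

Answer: COMMUTES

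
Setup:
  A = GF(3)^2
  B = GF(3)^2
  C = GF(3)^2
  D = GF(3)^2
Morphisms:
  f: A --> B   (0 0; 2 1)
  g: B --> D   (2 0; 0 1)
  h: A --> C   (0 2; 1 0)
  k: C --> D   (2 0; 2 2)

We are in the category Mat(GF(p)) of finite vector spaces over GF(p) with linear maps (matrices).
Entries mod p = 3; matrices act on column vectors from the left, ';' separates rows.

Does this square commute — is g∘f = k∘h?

Answer: DOES NOT COMMUTE

Derivation:
Along f;g (path 1):
  e0=[1,0] f-->[0,2] g-->[0,2]
  e1=[0,1] f-->[0,1] g-->[0,1]
  composite₁ = (0 0; 2 1)
Along h;k (path 2):
  e0=[1,0] h-->[0,1] k-->[0,2]
  e1=[0,1] h-->[2,0] k-->[1,1]
  composite₂ = (0 1; 2 1)
Equal? differ; not commutative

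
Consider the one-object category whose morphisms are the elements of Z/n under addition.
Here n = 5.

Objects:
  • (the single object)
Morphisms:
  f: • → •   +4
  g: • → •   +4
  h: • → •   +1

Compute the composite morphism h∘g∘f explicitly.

  0 +4≡4 +4≡3 +1≡4  (mod 5)
⟦path⟧: +4

Answer: +4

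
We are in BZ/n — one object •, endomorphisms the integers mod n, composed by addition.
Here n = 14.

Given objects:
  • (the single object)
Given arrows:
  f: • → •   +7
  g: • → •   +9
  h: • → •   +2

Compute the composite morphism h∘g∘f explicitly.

  0 +7≡7 +9≡2 +2≡4  (mod 14)
composite: +4

Answer: +4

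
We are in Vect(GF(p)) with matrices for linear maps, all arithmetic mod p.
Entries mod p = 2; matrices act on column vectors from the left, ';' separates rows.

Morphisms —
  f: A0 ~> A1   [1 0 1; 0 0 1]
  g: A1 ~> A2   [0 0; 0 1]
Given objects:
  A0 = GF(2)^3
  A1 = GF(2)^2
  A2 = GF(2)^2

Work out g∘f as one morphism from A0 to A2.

Answer: [0 0 0; 0 0 1]

Work:
  e0=⟨1,0,0⟩ f~>⟨1,0⟩ g~>⟨0,0⟩
  e1=⟨0,1,0⟩ f~>⟨0,0⟩ g~>⟨0,0⟩
  e2=⟨0,0,1⟩ f~>⟨1,1⟩ g~>⟨0,1⟩
⟦path⟧: [0 0 0; 0 0 1]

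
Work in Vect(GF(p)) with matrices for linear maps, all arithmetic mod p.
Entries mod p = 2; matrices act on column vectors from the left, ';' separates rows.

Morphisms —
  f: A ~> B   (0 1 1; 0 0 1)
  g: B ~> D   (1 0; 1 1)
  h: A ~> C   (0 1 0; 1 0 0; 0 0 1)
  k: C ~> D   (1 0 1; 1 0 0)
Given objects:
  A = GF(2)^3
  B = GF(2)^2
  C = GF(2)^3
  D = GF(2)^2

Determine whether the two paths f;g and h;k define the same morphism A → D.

Answer: COMMUTES

Trace:
Path 1 = f;g:
  e0=(1,0,0) f~>(0,0) g~>(0,0)
  e1=(0,1,0) f~>(1,0) g~>(1,1)
  e2=(0,0,1) f~>(1,1) g~>(1,0)
  result₁ = (0 1 1; 0 1 0)
Path 2 = h;k:
  e0=(1,0,0) h~>(0,1,0) k~>(0,0)
  e1=(0,1,0) h~>(1,0,0) k~>(1,1)
  e2=(0,0,1) h~>(0,0,1) k~>(1,0)
  result₂ = (0 1 1; 0 1 0)
Equal? YES — commutes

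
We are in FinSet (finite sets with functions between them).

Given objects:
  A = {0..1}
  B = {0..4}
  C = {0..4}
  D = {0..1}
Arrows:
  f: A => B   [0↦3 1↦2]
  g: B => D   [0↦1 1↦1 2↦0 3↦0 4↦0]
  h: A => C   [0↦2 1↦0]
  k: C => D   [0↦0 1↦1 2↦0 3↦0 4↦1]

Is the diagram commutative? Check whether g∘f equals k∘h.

Along f;g (path 1):
  0 f=>3 g=>0
  1 f=>2 g=>0
  composite₁ = [0↦0 1↦0]
Along h;k (path 2):
  0 h=>2 k=>0
  1 h=>0 k=>0
  composite₂ = [0↦0 1↦0]
Equal? same morphism ✓

Answer: COMMUTES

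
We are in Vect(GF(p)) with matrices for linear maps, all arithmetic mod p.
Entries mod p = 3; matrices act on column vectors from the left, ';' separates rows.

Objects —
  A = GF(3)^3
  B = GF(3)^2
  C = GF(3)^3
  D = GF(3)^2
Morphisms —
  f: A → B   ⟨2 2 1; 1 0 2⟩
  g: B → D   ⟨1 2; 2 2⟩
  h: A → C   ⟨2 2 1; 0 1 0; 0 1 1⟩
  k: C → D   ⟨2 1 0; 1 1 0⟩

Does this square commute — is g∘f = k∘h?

1) trace f;g:
  e0=(1,0,0) f→(2,1) g→(1,0)
  e1=(0,1,0) f→(2,0) g→(2,1)
  e2=(0,0,1) f→(1,2) g→(2,0)
  ⟦path⟧₁ = ⟨1 2 2; 0 1 0⟩
2) trace h;k:
  e0=(1,0,0) h→(2,0,0) k→(1,2)
  e1=(0,1,0) h→(2,1,1) k→(2,0)
  e2=(0,0,1) h→(1,0,1) k→(2,1)
  ⟦path⟧₂ = ⟨1 2 2; 2 0 1⟩
Equal? NO — does not commute

Answer: DOES NOT COMMUTE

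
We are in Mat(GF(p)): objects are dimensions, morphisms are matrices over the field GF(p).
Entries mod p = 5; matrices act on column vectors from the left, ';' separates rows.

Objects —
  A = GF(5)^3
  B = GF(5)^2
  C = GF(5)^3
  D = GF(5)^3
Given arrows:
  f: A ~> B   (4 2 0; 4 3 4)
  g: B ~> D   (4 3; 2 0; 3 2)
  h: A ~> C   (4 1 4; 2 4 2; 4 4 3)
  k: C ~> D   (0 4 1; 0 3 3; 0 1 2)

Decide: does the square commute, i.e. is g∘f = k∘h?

Path 1 = f;g:
  e0=⟨1,0,0⟩ f~>⟨4,4⟩ g~>⟨3,3,0⟩
  e1=⟨0,1,0⟩ f~>⟨2,3⟩ g~>⟨2,4,2⟩
  e2=⟨0,0,1⟩ f~>⟨0,4⟩ g~>⟨2,0,3⟩
  composite₁ = (3 2 2; 3 4 0; 0 2 3)
Path 2 = h;k:
  e0=⟨1,0,0⟩ h~>⟨4,2,4⟩ k~>⟨2,3,0⟩
  e1=⟨0,1,0⟩ h~>⟨1,4,4⟩ k~>⟨0,4,2⟩
  e2=⟨0,0,1⟩ h~>⟨4,2,3⟩ k~>⟨1,0,3⟩
  composite₂ = (2 0 1; 3 4 0; 0 2 3)
Equal? distinct morphisms ✗

Answer: DOES NOT COMMUTE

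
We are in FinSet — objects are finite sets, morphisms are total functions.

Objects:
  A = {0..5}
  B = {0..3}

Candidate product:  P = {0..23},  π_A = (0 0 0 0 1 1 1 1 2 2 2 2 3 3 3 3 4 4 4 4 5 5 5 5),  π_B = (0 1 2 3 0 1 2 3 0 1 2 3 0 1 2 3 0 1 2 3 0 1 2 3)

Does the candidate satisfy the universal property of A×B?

|A|·|B| = 6·4 = 24;  |P| = 24
Check the pairing map k ↦ (π_A(k), π_B(k)):
  0 : (0,0)
  1 : (0,1)
  2 : (0,2)
  3 : (0,3)
  4 : (1,0)
  5 : (1,1)
  6 : (1,2)
  7 : (1,3)
  8 : (2,0)
  9 : (2,1)
  10 : (2,2)
  11 : (2,3)
  12 : (3,0)
  13 : (3,1)
  14 : (3,2)
  15 : (3,3)
  16 : (4,0)
  17 : (4,1)
  18 : (4,2)
  19 : (4,3)
  20 : (5,0)
  21 : (5,1)
  22 : (5,2)
  23 : (5,3)
distinct pairs in image: 24 / 24 needed
  → bijection onto A×B; projections well-typed.

Answer: VALID PRODUCT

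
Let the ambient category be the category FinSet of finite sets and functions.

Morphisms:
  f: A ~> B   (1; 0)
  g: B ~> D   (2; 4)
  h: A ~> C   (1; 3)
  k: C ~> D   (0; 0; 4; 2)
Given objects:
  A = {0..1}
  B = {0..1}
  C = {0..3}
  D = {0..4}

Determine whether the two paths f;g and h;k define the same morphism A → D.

Answer: DOES NOT COMMUTE

Trace:
Path 1 = f;g:
  0 f~>1 g~>4
  1 f~>0 g~>2
  result₁ = (4; 2)
Path 2 = h;k:
  0 h~>1 k~>0
  1 h~>3 k~>2
  result₂ = (0; 2)
Equal? distinct morphisms ✗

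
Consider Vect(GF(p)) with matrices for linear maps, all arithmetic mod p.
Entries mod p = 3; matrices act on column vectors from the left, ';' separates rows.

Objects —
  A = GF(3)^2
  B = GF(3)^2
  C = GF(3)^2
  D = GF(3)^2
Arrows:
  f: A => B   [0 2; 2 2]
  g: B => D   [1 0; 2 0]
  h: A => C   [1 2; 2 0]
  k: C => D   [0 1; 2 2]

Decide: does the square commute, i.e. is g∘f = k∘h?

1) trace f;g:
  e0=(1,0) f=>(0,2) g=>(0,0)
  e1=(0,1) f=>(2,2) g=>(2,1)
  composite₁ = [0 2; 0 1]
2) trace h;k:
  e0=(1,0) h=>(1,2) k=>(2,0)
  e1=(0,1) h=>(2,0) k=>(0,1)
  composite₂ = [2 0; 0 1]
Equal? distinct morphisms ✗

Answer: DOES NOT COMMUTE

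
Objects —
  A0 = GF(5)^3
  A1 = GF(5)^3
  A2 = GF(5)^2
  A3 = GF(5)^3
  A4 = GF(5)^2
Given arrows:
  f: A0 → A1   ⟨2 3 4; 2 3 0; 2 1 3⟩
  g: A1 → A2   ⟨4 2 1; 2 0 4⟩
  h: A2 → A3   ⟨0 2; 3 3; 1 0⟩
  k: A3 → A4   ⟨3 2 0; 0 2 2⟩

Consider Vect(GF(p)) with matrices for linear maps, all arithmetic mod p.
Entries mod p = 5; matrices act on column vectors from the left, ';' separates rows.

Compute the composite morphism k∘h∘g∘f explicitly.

  e0=⟨1,0,0⟩ f→⟨2,2,2⟩ g→⟨4,2⟩ h→⟨4,3,4⟩ k→⟨3,4⟩
  e1=⟨0,1,0⟩ f→⟨3,3,1⟩ g→⟨4,0⟩ h→⟨0,2,4⟩ k→⟨4,2⟩
  e2=⟨0,0,1⟩ f→⟨4,0,3⟩ g→⟨4,0⟩ h→⟨0,2,4⟩ k→⟨4,2⟩
result: ⟨3 4 4; 4 2 2⟩

Answer: ⟨3 4 4; 4 2 2⟩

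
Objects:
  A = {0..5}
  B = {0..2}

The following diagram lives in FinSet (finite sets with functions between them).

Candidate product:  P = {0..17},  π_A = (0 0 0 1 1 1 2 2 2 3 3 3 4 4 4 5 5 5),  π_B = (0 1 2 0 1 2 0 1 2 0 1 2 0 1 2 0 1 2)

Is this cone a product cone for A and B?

|A|·|B| = 6·3 = 18;  |P| = 18
Check the pairing map k ↦ (π_A(k), π_B(k)):
  0 ↦ (0,0)
  1 ↦ (0,1)
  2 ↦ (0,2)
  3 ↦ (1,0)
  4 ↦ (1,1)
  5 ↦ (1,2)
  6 ↦ (2,0)
  7 ↦ (2,1)
  8 ↦ (2,2)
  9 ↦ (3,0)
  10 ↦ (3,1)
  11 ↦ (3,2)
  12 ↦ (4,0)
  13 ↦ (4,1)
  14 ↦ (4,2)
  15 ↦ (5,0)
  16 ↦ (5,1)
  17 ↦ (5,2)
distinct pairs in image: 18 / 18 needed
  → bijection onto A×B; projections well-typed.

Answer: VALID PRODUCT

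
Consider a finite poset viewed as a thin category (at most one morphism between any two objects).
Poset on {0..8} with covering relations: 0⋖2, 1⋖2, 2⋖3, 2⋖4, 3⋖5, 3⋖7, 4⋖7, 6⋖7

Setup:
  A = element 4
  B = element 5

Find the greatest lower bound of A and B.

{x : x≤A ∧ x≤B} = {0,1,2}  (A=4, B=5)
  0 ≤ 2
  1 ≤ 2
  2 ≤ 2
glb = 2

Answer: A∧B = 2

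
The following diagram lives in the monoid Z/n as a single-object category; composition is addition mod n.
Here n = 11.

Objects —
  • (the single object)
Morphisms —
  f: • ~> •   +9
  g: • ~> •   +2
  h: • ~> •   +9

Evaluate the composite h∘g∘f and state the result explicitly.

  0 +9≡9 +2≡0 +9≡9  (mod 11)
result: +9

Answer: +9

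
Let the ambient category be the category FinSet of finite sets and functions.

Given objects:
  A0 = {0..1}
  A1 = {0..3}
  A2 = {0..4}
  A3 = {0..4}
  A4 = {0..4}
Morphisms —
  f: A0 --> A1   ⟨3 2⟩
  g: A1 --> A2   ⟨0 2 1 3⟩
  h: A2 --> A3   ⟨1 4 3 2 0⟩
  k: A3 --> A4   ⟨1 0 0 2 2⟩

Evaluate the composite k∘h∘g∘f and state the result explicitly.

  0 f-->3 g-->3 h-->2 k-->0
  1 f-->2 g-->1 h-->4 k-->2
composite: ⟨0 2⟩

Answer: ⟨0 2⟩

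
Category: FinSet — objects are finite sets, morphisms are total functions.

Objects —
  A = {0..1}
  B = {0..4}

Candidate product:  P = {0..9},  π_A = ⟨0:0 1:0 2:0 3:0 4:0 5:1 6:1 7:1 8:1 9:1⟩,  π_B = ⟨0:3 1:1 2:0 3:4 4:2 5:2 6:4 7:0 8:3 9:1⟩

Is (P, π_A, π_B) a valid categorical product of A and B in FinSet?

Answer: VALID PRODUCT

Work:
|A|·|B| = 2·5 = 10;  |P| = 10
Check the pairing map k ↦ (π_A(k), π_B(k)):
  0 : (0,3)
  1 : (0,1)
  2 : (0,0)
  3 : (0,4)
  4 : (0,2)
  5 : (1,2)
  6 : (1,4)
  7 : (1,0)
  8 : (1,3)
  9 : (1,1)
distinct pairs in image: 10 / 10 needed
  → bijection onto A×B; projections well-typed.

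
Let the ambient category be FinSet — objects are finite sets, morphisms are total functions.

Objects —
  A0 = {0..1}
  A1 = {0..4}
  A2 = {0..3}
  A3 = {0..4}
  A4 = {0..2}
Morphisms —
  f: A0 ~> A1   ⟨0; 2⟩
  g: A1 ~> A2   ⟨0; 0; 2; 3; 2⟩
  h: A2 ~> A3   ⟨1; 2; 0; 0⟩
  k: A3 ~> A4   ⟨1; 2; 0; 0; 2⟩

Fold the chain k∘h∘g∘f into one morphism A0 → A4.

Answer: ⟨2; 1⟩

Derivation:
  0 f~>0 g~>0 h~>1 k~>2
  1 f~>2 g~>2 h~>0 k~>1
composite: ⟨2; 1⟩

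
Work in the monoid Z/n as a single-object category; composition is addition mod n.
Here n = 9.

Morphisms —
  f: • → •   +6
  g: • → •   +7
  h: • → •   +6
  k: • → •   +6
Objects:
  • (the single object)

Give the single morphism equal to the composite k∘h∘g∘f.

Answer: +7

Trace:
  0 +6≡6 +7≡4 +6≡1 +6≡7  (mod 9)
result: +7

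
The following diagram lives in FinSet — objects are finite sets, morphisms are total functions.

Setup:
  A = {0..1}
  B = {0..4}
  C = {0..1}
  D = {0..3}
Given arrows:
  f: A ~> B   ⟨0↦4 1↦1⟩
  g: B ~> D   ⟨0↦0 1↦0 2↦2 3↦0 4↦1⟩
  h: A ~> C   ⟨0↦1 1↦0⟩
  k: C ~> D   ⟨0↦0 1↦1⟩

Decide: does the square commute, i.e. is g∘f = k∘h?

Path 1 = f;g:
  0 f~>4 g~>1
  1 f~>1 g~>0
  ⟦path⟧₁ = ⟨0↦1 1↦0⟩
Path 2 = h;k:
  0 h~>1 k~>1
  1 h~>0 k~>0
  ⟦path⟧₂ = ⟨0↦1 1↦0⟩
Equal? equal; square commutes

Answer: COMMUTES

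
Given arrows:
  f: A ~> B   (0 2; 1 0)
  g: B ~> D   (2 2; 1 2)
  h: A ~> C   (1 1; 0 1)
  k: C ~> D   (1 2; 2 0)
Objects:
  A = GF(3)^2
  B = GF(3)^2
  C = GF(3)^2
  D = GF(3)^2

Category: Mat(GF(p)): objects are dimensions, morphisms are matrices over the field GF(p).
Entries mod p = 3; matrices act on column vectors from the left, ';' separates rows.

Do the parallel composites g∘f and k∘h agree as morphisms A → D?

1) trace f;g:
  e0=(1,0) f~>(0,1) g~>(2,2)
  e1=(0,1) f~>(2,0) g~>(1,2)
  composite₁ = (2 1; 2 2)
2) trace h;k:
  e0=(1,0) h~>(1,0) k~>(1,2)
  e1=(0,1) h~>(1,1) k~>(0,2)
  composite₂ = (1 0; 2 2)
Equal? distinct morphisms ✗

Answer: DOES NOT COMMUTE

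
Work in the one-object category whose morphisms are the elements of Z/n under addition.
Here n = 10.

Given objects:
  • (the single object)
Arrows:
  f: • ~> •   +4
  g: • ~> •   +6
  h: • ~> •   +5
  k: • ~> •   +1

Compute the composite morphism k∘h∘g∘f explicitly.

  0 +4≡4 +6≡0 +5≡5 +1≡6  (mod 10)
⟦path⟧: +6

Answer: +6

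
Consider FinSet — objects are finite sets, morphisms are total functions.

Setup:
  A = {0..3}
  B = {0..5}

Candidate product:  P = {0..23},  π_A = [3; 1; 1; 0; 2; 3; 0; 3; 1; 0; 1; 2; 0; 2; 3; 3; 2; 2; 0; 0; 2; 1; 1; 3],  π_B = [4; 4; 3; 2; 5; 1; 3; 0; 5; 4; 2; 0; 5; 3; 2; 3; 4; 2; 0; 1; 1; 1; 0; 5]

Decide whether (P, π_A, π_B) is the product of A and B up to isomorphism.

Answer: VALID PRODUCT

Derivation:
|A|·|B| = 4·6 = 24;  |P| = 24
Check the pairing map k ↦ (π_A(k), π_B(k)):
  0 ↦ (3,4)
  1 ↦ (1,4)
  2 ↦ (1,3)
  3 ↦ (0,2)
  4 ↦ (2,5)
  5 ↦ (3,1)
  6 ↦ (0,3)
  7 ↦ (3,0)
  8 ↦ (1,5)
  9 ↦ (0,4)
  10 ↦ (1,2)
  11 ↦ (2,0)
  12 ↦ (0,5)
  13 ↦ (2,3)
  14 ↦ (3,2)
  15 ↦ (3,3)
  16 ↦ (2,4)
  17 ↦ (2,2)
  18 ↦ (0,0)
  19 ↦ (0,1)
  20 ↦ (2,1)
  21 ↦ (1,1)
  22 ↦ (1,0)
  23 ↦ (3,5)
distinct pairs in image: 24 / 24 needed
  → bijection onto A×B; projections well-typed.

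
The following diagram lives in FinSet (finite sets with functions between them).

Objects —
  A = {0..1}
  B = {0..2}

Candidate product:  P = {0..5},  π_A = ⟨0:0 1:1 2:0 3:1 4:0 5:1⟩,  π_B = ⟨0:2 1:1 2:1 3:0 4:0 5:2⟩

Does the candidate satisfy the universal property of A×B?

Answer: VALID PRODUCT

Derivation:
|A|·|B| = 2·3 = 6;  |P| = 6
Check the pairing map k ↦ (π_A(k), π_B(k)):
  0 : (0,2)
  1 : (1,1)
  2 : (0,1)
  3 : (1,0)
  4 : (0,0)
  5 : (1,2)
distinct pairs in image: 6 / 6 needed
  → bijection onto A×B; projections well-typed.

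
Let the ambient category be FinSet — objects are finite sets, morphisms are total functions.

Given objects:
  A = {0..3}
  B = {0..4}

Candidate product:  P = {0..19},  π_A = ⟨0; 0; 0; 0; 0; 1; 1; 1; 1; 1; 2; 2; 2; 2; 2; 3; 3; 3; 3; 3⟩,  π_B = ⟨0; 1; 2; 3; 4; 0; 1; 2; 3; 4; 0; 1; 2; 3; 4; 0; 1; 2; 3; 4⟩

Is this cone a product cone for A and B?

Answer: VALID PRODUCT

Trace:
|A|·|B| = 4·5 = 20;  |P| = 20
Check the pairing map k ↦ (π_A(k), π_B(k)):
  0 -> (0,0)
  1 -> (0,1)
  2 -> (0,2)
  3 -> (0,3)
  4 -> (0,4)
  5 -> (1,0)
  6 -> (1,1)
  7 -> (1,2)
  8 -> (1,3)
  9 -> (1,4)
  10 -> (2,0)
  11 -> (2,1)
  12 -> (2,2)
  13 -> (2,3)
  14 -> (2,4)
  15 -> (3,0)
  16 -> (3,1)
  17 -> (3,2)
  18 -> (3,3)
  19 -> (3,4)
distinct pairs in image: 20 / 20 needed
  → bijection onto A×B; projections well-typed.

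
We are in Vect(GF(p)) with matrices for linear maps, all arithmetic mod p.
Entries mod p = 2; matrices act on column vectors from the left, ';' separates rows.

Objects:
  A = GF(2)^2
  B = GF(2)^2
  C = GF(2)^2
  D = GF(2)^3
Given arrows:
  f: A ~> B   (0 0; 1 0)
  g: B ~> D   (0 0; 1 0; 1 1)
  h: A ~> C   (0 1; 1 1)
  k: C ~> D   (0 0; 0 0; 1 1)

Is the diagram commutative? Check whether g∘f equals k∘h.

Answer: COMMUTES

Work:
Path 1 = f;g:
  e0=(1,0) f~>(0,1) g~>(0,0,1)
  e1=(0,1) f~>(0,0) g~>(0,0,0)
  result₁ = (0 0; 0 0; 1 0)
Path 2 = h;k:
  e0=(1,0) h~>(0,1) k~>(0,0,1)
  e1=(0,1) h~>(1,1) k~>(0,0,0)
  result₂ = (0 0; 0 0; 1 0)
Equal? equal; square commutes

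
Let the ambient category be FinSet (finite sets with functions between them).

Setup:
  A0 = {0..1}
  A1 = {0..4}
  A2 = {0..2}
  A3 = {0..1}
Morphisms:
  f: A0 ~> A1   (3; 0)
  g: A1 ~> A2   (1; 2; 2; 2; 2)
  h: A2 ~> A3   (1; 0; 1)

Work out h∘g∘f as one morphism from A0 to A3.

  0 f~>3 g~>2 h~>1
  1 f~>0 g~>1 h~>0
⟦path⟧: (1; 0)

Answer: (1; 0)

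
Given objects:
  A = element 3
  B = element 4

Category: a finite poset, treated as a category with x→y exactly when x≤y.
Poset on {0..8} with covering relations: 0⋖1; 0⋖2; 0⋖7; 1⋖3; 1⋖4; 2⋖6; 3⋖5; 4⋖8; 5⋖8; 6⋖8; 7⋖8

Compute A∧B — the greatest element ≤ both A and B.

Answer: A∧B = 1

Work:
Common predecessors of 3,4: {0,1}
  0 ≤ 1
  1 ≤ 1
glb = 1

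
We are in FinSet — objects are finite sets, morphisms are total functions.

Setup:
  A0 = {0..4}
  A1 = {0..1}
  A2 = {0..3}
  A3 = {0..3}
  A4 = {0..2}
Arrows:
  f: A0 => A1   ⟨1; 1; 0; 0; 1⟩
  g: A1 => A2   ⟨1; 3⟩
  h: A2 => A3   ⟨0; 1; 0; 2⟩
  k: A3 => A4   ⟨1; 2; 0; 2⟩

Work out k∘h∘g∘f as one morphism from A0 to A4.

Answer: ⟨0; 0; 2; 2; 0⟩

Derivation:
  0 f=>1 g=>3 h=>2 k=>0
  1 f=>1 g=>3 h=>2 k=>0
  2 f=>0 g=>1 h=>1 k=>2
  3 f=>0 g=>1 h=>1 k=>2
  4 f=>1 g=>3 h=>2 k=>0
composite: ⟨0; 0; 2; 2; 0⟩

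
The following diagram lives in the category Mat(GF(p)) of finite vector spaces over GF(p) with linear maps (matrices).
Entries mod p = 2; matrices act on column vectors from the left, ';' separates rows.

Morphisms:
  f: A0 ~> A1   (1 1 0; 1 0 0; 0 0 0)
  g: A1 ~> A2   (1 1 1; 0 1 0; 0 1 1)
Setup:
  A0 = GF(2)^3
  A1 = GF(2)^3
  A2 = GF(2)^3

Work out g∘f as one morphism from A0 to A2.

Answer: (0 1 0; 1 0 0; 1 0 0)

Work:
  e0=(1,0,0) f~>(1,1,0) g~>(0,1,1)
  e1=(0,1,0) f~>(1,0,0) g~>(1,0,0)
  e2=(0,0,1) f~>(0,0,0) g~>(0,0,0)
result: (0 1 0; 1 0 0; 1 0 0)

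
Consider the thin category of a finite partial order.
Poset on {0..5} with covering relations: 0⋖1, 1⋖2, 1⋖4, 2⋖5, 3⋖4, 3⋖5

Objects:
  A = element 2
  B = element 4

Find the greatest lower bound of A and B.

Answer: A∧B = 1

Derivation:
Common predecessors of 2,4: {0,1}
  0 ⊑ 1
  1 ⊑ 1
glb = 1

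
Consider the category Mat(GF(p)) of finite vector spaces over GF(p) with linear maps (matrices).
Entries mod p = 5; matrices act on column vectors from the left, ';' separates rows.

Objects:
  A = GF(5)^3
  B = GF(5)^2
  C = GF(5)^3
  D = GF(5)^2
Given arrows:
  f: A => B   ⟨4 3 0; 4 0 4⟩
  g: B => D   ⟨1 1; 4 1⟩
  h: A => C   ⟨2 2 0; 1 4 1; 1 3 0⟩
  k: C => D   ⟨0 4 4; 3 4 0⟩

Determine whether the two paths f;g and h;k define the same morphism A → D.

Answer: COMMUTES

Work:
Path 1 = f;g:
  e0=(1,0,0) f=>(4,4) g=>(3,0)
  e1=(0,1,0) f=>(3,0) g=>(3,2)
  e2=(0,0,1) f=>(0,4) g=>(4,4)
  ⟦path⟧₁ = ⟨3 3 4; 0 2 4⟩
Path 2 = h;k:
  e0=(1,0,0) h=>(2,1,1) k=>(3,0)
  e1=(0,1,0) h=>(2,4,3) k=>(3,2)
  e2=(0,0,1) h=>(0,1,0) k=>(4,4)
  ⟦path⟧₂ = ⟨3 3 4; 0 2 4⟩
Equal? same morphism ✓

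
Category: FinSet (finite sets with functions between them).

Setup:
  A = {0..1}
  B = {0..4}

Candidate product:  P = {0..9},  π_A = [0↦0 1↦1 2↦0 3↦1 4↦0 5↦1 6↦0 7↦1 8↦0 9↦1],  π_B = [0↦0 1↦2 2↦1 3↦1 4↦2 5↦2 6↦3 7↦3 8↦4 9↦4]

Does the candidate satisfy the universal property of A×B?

Answer: NOT A VALID PRODUCT — duplicate pair at indices 5,1

Work:
|A|·|B| = 2·5 = 10;  |P| = 10
Check the pairing map k ↦ (π_A(k), π_B(k)):
  0 ↦ (0,0)
  1 ↦ (1,2)
  2 ↦ (0,1)
  3 ↦ (1,1)
  4 ↦ (0,2)
  5 ↦ (1,2)  ✗ repeats pair of k=1
  6 ↦ (0,3)
  7 ↦ (1,3)
  8 ↦ (0,4)
  9 ↦ (1,4)
distinct pairs in image: 9 / 10 needed
  → (1,2) hit at k=1 and k=5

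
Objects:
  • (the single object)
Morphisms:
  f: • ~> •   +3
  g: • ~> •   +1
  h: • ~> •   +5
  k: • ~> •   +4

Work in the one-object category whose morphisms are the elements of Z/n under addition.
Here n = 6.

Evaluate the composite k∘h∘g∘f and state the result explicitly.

Answer: +1

Work:
  0 +3≡3 +1≡4 +5≡3 +4≡1  (mod 6)
composite: +1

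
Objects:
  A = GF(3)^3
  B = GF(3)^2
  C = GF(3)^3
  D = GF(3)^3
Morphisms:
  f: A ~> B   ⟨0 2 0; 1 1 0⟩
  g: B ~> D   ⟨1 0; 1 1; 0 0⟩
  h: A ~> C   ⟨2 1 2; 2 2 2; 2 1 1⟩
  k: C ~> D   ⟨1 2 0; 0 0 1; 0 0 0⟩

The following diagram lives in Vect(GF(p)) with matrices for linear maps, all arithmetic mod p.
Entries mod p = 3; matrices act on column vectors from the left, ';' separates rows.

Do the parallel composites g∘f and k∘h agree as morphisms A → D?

Path 1 = f;g:
  e0=[1,0,0] f~>[0,1] g~>[0,1,0]
  e1=[0,1,0] f~>[2,1] g~>[2,0,0]
  e2=[0,0,1] f~>[0,0] g~>[0,0,0]
  result₁ = ⟨0 2 0; 1 0 0; 0 0 0⟩
Path 2 = h;k:
  e0=[1,0,0] h~>[2,2,2] k~>[0,2,0]
  e1=[0,1,0] h~>[1,2,1] k~>[2,1,0]
  e2=[0,0,1] h~>[2,2,1] k~>[0,1,0]
  result₂ = ⟨0 2 0; 2 1 1; 0 0 0⟩
Equal? distinct morphisms ✗

Answer: DOES NOT COMMUTE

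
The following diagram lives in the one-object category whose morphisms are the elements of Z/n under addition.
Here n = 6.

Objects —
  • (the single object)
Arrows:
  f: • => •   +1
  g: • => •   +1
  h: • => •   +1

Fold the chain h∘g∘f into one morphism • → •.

  0 +1≡1 +1≡2 +1≡3  (mod 6)
result: +3

Answer: +3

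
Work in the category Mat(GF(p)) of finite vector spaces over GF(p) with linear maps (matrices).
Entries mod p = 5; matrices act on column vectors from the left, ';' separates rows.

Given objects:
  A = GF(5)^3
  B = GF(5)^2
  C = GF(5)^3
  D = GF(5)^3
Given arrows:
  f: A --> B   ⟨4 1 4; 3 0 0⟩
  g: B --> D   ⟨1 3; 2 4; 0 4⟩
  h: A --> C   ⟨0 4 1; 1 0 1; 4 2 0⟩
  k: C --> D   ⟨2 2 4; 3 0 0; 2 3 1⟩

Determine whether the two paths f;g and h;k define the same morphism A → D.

Answer: COMMUTES

Trace:
Along f;g (path 1):
  e0=(1,0,0) f-->(4,3) g-->(3,0,2)
  e1=(0,1,0) f-->(1,0) g-->(1,2,0)
  e2=(0,0,1) f-->(4,0) g-->(4,3,0)
  ⟦path⟧₁ = ⟨3 1 4; 0 2 3; 2 0 0⟩
Along h;k (path 2):
  e0=(1,0,0) h-->(0,1,4) k-->(3,0,2)
  e1=(0,1,0) h-->(4,0,2) k-->(1,2,0)
  e2=(0,0,1) h-->(1,1,0) k-->(4,3,0)
  ⟦path⟧₂ = ⟨3 1 4; 0 2 3; 2 0 0⟩
Equal? YES — commutes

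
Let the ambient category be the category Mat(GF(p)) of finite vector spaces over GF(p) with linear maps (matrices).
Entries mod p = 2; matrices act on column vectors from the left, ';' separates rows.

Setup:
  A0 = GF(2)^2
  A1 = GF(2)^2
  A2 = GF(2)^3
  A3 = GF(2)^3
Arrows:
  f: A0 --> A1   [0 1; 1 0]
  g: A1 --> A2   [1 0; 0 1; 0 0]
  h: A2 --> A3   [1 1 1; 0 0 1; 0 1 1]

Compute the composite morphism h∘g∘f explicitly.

Answer: [1 1; 0 0; 1 0]

Trace:
  e0=⟨1,0⟩ f-->⟨0,1⟩ g-->⟨0,1,0⟩ h-->⟨1,0,1⟩
  e1=⟨0,1⟩ f-->⟨1,0⟩ g-->⟨1,0,0⟩ h-->⟨1,0,0⟩
result: [1 1; 0 0; 1 0]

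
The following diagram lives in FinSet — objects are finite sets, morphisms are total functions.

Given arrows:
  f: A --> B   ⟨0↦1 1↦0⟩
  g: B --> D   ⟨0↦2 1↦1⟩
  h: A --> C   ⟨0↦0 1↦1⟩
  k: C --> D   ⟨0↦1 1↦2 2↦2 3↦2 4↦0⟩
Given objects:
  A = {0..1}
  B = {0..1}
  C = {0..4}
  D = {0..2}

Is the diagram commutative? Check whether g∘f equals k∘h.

Path 1 = f;g:
  0 f-->1 g-->1
  1 f-->0 g-->2
  ⟦path⟧₁ = ⟨0↦1 1↦2⟩
Path 2 = h;k:
  0 h-->0 k-->1
  1 h-->1 k-->2
  ⟦path⟧₂ = ⟨0↦1 1↦2⟩
Equal? equal; square commutes

Answer: COMMUTES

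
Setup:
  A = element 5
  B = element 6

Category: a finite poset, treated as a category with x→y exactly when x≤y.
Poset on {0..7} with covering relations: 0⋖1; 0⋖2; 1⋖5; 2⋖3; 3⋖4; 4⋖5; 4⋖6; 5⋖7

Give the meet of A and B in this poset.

Lower bounds of A=5 and B=6: {0,2,3,4}
  0 <= 4
  2 <= 4
  3 <= 4
  4 <= 4
glb = 4

Answer: A∧B = 4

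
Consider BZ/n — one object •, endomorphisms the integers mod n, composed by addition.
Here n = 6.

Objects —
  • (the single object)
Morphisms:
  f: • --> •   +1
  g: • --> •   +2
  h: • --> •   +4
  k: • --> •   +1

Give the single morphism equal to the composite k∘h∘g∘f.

Answer: +2

Work:
  0 +1≡1 +2≡3 +4≡1 +1≡2  (mod 6)
result: +2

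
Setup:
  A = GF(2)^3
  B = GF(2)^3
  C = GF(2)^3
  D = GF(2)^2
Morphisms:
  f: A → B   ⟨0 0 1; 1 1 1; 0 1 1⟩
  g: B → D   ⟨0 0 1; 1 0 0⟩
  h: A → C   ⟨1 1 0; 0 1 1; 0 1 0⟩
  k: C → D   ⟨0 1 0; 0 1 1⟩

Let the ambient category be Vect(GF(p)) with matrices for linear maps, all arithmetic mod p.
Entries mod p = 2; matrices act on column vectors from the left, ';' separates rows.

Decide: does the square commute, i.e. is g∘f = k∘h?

1) trace f;g:
  e0=[1,0,0] f→[0,1,0] g→[0,0]
  e1=[0,1,0] f→[0,1,1] g→[1,0]
  e2=[0,0,1] f→[1,1,1] g→[1,1]
  ⟦path⟧₁ = ⟨0 1 1; 0 0 1⟩
2) trace h;k:
  e0=[1,0,0] h→[1,0,0] k→[0,0]
  e1=[0,1,0] h→[1,1,1] k→[1,0]
  e2=[0,0,1] h→[0,1,0] k→[1,1]
  ⟦path⟧₂ = ⟨0 1 1; 0 0 1⟩
Equal? YES — commutes

Answer: COMMUTES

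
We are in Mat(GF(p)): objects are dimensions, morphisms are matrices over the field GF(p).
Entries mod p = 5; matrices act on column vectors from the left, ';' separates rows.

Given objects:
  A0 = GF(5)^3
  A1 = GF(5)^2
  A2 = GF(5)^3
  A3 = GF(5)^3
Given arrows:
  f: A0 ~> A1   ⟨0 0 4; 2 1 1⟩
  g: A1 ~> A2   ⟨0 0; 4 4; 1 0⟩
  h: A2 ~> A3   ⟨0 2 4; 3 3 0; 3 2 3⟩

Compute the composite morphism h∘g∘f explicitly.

Answer: ⟨1 3 1; 4 2 0; 1 3 2⟩

Derivation:
  e0=[1,0,0] f~>[0,2] g~>[0,3,0] h~>[1,4,1]
  e1=[0,1,0] f~>[0,1] g~>[0,4,0] h~>[3,2,3]
  e2=[0,0,1] f~>[4,1] g~>[0,0,4] h~>[1,0,2]
composite: ⟨1 3 1; 4 2 0; 1 3 2⟩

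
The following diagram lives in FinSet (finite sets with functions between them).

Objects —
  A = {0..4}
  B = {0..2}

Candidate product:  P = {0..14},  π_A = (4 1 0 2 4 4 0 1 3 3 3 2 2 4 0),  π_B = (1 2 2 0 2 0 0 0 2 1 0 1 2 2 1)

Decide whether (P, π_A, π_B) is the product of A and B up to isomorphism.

Answer: NOT A VALID PRODUCT — duplicate pair at indices 4,13

Trace:
|A|·|B| = 5·3 = 15;  |P| = 15
Check the pairing map k ↦ (π_A(k), π_B(k)):
  0 : (4,1)
  1 : (1,2)
  2 : (0,2)
  3 : (2,0)
  4 : (4,2)
  5 : (4,0)
  6 : (0,0)
  7 : (1,0)
  8 : (3,2)
  9 : (3,1)
  10 : (3,0)
  11 : (2,1)
  12 : (2,2)
  13 : (4,2)  ✗ repeats pair of k=4
  14 : (0,1)
distinct pairs in image: 14 / 15 needed
  → (4,2) hit at k=4 and k=13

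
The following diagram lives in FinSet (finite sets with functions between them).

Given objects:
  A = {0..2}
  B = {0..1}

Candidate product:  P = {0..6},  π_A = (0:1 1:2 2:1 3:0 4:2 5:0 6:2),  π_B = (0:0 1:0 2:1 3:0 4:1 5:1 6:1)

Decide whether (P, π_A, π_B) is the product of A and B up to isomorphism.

Answer: NOT A VALID PRODUCT — |P|=7 ≠ |A|·|B|=6

Derivation:
|A|·|B| = 3·2 = 6;  |P| = 7
  → cardinalities differ; no bijection possible.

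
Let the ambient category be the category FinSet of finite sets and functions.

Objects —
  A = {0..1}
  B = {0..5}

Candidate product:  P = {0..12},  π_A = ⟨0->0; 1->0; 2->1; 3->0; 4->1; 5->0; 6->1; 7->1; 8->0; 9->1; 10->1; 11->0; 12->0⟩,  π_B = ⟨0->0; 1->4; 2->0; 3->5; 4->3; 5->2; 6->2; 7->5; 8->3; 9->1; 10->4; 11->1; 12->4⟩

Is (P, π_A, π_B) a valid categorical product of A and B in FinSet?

Answer: NOT A VALID PRODUCT — |P|=13 ≠ |A|·|B|=12

Derivation:
|A|·|B| = 2·6 = 12;  |P| = 13
  → cardinalities differ; no bijection possible.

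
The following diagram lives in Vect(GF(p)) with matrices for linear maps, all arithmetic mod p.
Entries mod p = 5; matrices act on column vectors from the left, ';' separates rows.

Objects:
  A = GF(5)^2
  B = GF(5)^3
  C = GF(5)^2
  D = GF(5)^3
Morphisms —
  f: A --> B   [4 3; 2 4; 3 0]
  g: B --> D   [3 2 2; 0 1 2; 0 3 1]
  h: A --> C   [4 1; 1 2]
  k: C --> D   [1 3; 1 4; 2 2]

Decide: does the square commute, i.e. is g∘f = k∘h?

Along f;g (path 1):
  e0=⟨1,0⟩ f-->⟨4,2,3⟩ g-->⟨2,3,4⟩
  e1=⟨0,1⟩ f-->⟨3,4,0⟩ g-->⟨2,4,2⟩
  ⟦path⟧₁ = [2 2; 3 4; 4 2]
Along h;k (path 2):
  e0=⟨1,0⟩ h-->⟨4,1⟩ k-->⟨2,3,0⟩
  e1=⟨0,1⟩ h-->⟨1,2⟩ k-->⟨2,4,1⟩
  ⟦path⟧₂ = [2 2; 3 4; 0 1]
Equal? distinct morphisms ✗

Answer: DOES NOT COMMUTE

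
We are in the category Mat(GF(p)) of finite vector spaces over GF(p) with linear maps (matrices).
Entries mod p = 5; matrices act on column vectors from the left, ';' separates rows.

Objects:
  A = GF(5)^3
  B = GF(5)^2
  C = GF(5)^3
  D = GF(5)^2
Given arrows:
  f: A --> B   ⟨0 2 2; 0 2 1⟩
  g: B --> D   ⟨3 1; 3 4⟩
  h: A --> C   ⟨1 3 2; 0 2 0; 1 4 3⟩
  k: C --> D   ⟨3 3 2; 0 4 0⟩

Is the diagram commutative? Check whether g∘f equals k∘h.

Path 1 = f;g:
  e0=[1,0,0] f-->[0,0] g-->[0,0]
  e1=[0,1,0] f-->[2,2] g-->[3,4]
  e2=[0,0,1] f-->[2,1] g-->[2,0]
  result₁ = ⟨0 3 2; 0 4 0⟩
Path 2 = h;k:
  e0=[1,0,0] h-->[1,0,1] k-->[0,0]
  e1=[0,1,0] h-->[3,2,4] k-->[3,3]
  e2=[0,0,1] h-->[2,0,3] k-->[2,0]
  result₂ = ⟨0 3 2; 0 3 0⟩
Equal? differ; not commutative

Answer: DOES NOT COMMUTE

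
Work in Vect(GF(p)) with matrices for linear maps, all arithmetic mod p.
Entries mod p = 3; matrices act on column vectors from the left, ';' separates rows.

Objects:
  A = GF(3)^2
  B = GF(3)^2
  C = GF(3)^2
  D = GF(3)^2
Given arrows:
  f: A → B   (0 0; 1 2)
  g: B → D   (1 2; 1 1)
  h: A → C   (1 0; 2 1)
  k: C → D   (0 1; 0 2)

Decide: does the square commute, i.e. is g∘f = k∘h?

Answer: COMMUTES

Trace:
Along f;g (path 1):
  e0=⟨1,0⟩ f→⟨0,1⟩ g→⟨2,1⟩
  e1=⟨0,1⟩ f→⟨0,2⟩ g→⟨1,2⟩
  result₁ = (2 1; 1 2)
Along h;k (path 2):
  e0=⟨1,0⟩ h→⟨1,2⟩ k→⟨2,1⟩
  e1=⟨0,1⟩ h→⟨0,1⟩ k→⟨1,2⟩
  result₂ = (2 1; 1 2)
Equal? YES — commutes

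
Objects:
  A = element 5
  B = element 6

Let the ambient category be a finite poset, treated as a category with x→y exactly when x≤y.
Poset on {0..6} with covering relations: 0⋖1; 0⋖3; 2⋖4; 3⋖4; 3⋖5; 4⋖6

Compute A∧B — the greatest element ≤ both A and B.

{x : x<=A ∧ x<=B} = {0,3}  (A=5, B=6)
  0 <= 3
  3 <= 3
glb = 3

Answer: A∧B = 3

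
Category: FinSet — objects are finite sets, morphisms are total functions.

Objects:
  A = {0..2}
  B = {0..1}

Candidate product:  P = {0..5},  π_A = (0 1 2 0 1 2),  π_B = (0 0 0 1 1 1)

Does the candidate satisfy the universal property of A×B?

Answer: VALID PRODUCT

Work:
|A|·|B| = 3·2 = 6;  |P| = 6
Check the pairing map k ↦ (π_A(k), π_B(k)):
  0 -> (0,0)
  1 -> (1,0)
  2 -> (2,0)
  3 -> (0,1)
  4 -> (1,1)
  5 -> (2,1)
distinct pairs in image: 6 / 6 needed
  → bijection onto A×B; projections well-typed.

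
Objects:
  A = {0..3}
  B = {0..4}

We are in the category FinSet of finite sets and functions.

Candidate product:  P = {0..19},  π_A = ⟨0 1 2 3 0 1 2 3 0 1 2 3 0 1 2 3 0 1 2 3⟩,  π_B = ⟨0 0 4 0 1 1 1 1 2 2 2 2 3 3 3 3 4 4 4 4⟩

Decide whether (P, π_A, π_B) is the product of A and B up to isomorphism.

Answer: NOT A VALID PRODUCT — duplicate pair at indices 18,2

Derivation:
|A|·|B| = 4·5 = 20;  |P| = 20
Check the pairing map k ↦ (π_A(k), π_B(k)):
  0 -> (0,0)
  1 -> (1,0)
  2 -> (2,4)
  3 -> (3,0)
  4 -> (0,1)
  5 -> (1,1)
  6 -> (2,1)
  7 -> (3,1)
  8 -> (0,2)
  9 -> (1,2)
  10 -> (2,2)
  11 -> (3,2)
  12 -> (0,3)
  13 -> (1,3)
  14 -> (2,3)
  15 -> (3,3)
  16 -> (0,4)
  17 -> (1,4)
  18 -> (2,4)  ✗ repeats pair of k=2
  19 -> (3,4)
distinct pairs in image: 19 / 20 needed
  → (2,4) hit at k=2 and k=18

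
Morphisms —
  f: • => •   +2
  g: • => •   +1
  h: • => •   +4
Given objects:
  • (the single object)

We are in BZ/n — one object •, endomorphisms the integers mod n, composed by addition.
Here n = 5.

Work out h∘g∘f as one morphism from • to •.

  0 +2≡2 +1≡3 +4≡2  (mod 5)
composite: +2

Answer: +2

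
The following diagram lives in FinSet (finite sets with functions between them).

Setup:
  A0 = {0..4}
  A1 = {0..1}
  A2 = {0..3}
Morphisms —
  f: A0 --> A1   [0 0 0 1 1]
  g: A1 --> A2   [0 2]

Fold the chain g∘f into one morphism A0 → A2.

Answer: [0 0 0 2 2]

Derivation:
  0 f-->0 g-->0
  1 f-->0 g-->0
  2 f-->0 g-->0
  3 f-->1 g-->2
  4 f-->1 g-->2
composite: [0 0 0 2 2]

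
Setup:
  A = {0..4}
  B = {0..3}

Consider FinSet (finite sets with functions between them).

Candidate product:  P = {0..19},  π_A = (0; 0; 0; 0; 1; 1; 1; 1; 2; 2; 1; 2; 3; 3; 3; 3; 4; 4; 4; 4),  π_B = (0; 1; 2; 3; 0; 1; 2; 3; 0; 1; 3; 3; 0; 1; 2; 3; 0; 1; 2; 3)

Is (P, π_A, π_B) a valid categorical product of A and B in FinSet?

Answer: NOT A VALID PRODUCT — duplicate pair at indices 7,10

Trace:
|A|·|B| = 5·4 = 20;  |P| = 20
Check the pairing map k ↦ (π_A(k), π_B(k)):
  0 : (0,0)
  1 : (0,1)
  2 : (0,2)
  3 : (0,3)
  4 : (1,0)
  5 : (1,1)
  6 : (1,2)
  7 : (1,3)
  8 : (2,0)
  9 : (2,1)
  10 : (1,3)  ✗ repeats pair of k=7
  11 : (2,3)
  12 : (3,0)
  13 : (3,1)
  14 : (3,2)
  15 : (3,3)
  16 : (4,0)
  17 : (4,1)
  18 : (4,2)
  19 : (4,3)
distinct pairs in image: 19 / 20 needed
  → (1,3) hit at k=7 and k=10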